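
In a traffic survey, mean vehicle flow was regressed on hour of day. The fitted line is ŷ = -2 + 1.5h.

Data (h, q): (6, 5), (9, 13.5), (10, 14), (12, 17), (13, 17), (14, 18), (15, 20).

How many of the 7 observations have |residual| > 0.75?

h=6: ŷ = -2 + 1.5·6 = 7; r = 5 − 7 = -2
h=9: ŷ = -2 + 1.5·9 = 11.5; r = 13.5 − 11.5 = 2
h=10: ŷ = -2 + 1.5·10 = 13; r = 14 − 13 = 1
h=12: ŷ = -2 + 1.5·12 = 16; r = 17 − 16 = 1
h=13: ŷ = -2 + 1.5·13 = 17.5; r = 17 − 17.5 = -0.5
h=14: ŷ = -2 + 1.5·14 = 19; r = 18 − 19 = -1
h=15: ŷ = -2 + 1.5·15 = 20.5; r = 20 − 20.5 = -0.5
|r| > 0.75: h=6 (|r|=2), h=9 (|r|=2), h=10 (|r|=1), h=12 (|r|=1), h=14 (|r|=1) → 5

5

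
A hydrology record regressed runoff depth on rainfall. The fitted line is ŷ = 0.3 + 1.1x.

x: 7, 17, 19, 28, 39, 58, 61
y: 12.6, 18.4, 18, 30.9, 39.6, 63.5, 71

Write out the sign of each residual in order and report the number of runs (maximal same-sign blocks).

x=7: ŷ = 0.3 + 1.1·7 = 8; e = 12.6 − 8 = 4.6
x=17: ŷ = 0.3 + 1.1·17 = 19; e = 18.4 − 19 = -0.6
x=19: ŷ = 0.3 + 1.1·19 = 21.2; e = 18 − 21.2 = -3.2
x=28: ŷ = 0.3 + 1.1·28 = 31.1; e = 30.9 − 31.1 = -0.2
x=39: ŷ = 0.3 + 1.1·39 = 43.2; e = 39.6 − 43.2 = -3.6
x=58: ŷ = 0.3 + 1.1·58 = 64.1; e = 63.5 − 64.1 = -0.6
x=61: ŷ = 0.3 + 1.1·61 = 67.4; e = 71 − 67.4 = 3.6
Signs: + − − − − − +
Runs: +×1, −×5, +×1 → 3

3 runs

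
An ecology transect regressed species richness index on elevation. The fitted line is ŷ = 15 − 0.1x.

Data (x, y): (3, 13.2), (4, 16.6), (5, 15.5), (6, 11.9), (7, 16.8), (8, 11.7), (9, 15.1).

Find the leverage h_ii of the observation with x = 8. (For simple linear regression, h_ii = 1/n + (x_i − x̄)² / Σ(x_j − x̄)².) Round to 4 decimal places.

h = 0.2857

x̄ = (3 + 4 + 5 + 6 + 7 + 8 + 9)/7 = 6
Σ(x − x̄)² = 9 + 4 + 1 + 0 + 1 + 4 + 9 = 28
h = 1/7 + (2)²/28 = 0.142857 + 0.142857 = 0.2857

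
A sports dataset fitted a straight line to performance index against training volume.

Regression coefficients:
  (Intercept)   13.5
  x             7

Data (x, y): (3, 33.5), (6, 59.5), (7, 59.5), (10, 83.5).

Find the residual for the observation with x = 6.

ŷ = 13.5 + 7·6 = 55.5
e = 59.5 − 55.5 = 4

e = 4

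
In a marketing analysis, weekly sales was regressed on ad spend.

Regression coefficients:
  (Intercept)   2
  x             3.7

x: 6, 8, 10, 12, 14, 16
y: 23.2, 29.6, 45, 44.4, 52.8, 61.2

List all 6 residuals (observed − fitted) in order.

-1, -2, 6, -2, -1, 0

x=6: ŷ = 2 + 3.7·6 = 24.2; e = 23.2 − 24.2 = -1
x=8: ŷ = 2 + 3.7·8 = 31.6; e = 29.6 − 31.6 = -2
x=10: ŷ = 2 + 3.7·10 = 39; e = 45 − 39 = 6
x=12: ŷ = 2 + 3.7·12 = 46.4; e = 44.4 − 46.4 = -2
x=14: ŷ = 2 + 3.7·14 = 53.8; e = 52.8 − 53.8 = -1
x=16: ŷ = 2 + 3.7·16 = 61.2; e = 61.2 − 61.2 = 0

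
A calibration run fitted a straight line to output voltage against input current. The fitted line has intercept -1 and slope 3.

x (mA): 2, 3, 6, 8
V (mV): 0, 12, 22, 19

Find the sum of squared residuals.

x=2: V̂ = -1 + 3·2 = 5; r = 0 − 5 = -5
x=3: V̂ = -1 + 3·3 = 8; r = 12 − 8 = 4
x=6: V̂ = -1 + 3·6 = 17; r = 22 − 17 = 5
x=8: V̂ = -1 + 3·8 = 23; r = 19 − 23 = -4
SSE = 25 + 16 + 25 + 16 = 82

SSE = 82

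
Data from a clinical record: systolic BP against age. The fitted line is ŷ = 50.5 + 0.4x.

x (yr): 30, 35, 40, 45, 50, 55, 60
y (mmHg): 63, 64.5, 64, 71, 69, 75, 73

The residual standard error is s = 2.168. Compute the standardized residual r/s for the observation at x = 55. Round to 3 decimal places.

ŷ = 50.5 + 0.4·55 = 72.5
r = 75 − 72.5 = 2.5
r/s = 2.5 / 2.168 = 1.153

1.153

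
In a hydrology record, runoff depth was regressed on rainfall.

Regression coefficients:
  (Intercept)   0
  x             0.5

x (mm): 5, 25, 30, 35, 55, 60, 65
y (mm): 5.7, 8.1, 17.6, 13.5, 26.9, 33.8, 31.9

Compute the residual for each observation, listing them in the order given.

3.2, -4.4, 2.6, -4, -0.6, 3.8, -0.6

x=5: ŷ = 0.5·5 = 2.5; e = 5.7 − 2.5 = 3.2
x=25: ŷ = 0.5·25 = 12.5; e = 8.1 − 12.5 = -4.4
x=30: ŷ = 0.5·30 = 15; e = 17.6 − 15 = 2.6
x=35: ŷ = 0.5·35 = 17.5; e = 13.5 − 17.5 = -4
x=55: ŷ = 0.5·55 = 27.5; e = 26.9 − 27.5 = -0.6
x=60: ŷ = 0.5·60 = 30; e = 33.8 − 30 = 3.8
x=65: ŷ = 0.5·65 = 32.5; e = 31.9 − 32.5 = -0.6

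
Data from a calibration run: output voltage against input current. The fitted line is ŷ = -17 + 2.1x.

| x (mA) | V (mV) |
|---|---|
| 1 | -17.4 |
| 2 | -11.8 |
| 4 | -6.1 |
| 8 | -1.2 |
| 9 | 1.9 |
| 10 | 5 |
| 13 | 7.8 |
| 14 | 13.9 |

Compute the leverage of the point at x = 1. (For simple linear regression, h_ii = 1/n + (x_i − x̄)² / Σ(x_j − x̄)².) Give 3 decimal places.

h = 0.390

x̄ = (1 + 2 + 4 + 8 + 9 + 10 + 13 + 14)/8 = 7.625
Σ(x − x̄)² = 43.8906 + 31.6406 + 13.1406 + 0.140625 + 1.89062 + 5.64062 + 28.8906 + 40.6406 = 165.875
h = 1/8 + (-6.625)²/165.875 = 0.125 + 0.264601 = 0.390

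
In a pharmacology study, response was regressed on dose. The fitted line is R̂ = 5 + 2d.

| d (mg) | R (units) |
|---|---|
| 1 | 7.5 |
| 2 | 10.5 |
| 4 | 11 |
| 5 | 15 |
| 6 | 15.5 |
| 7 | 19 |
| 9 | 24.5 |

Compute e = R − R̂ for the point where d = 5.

e = 0

R̂ = 5 + 2·5 = 15
e = 15 − 15 = 0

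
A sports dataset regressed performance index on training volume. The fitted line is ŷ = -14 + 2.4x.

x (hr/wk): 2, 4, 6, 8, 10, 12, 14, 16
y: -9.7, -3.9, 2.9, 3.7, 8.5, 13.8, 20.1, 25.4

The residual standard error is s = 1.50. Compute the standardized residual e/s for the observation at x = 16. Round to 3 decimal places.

ŷ = -14 + 2.4·16 = 24.4
e = 25.4 − 24.4 = 1
e/s = 1 / 1.50 = 0.667

0.667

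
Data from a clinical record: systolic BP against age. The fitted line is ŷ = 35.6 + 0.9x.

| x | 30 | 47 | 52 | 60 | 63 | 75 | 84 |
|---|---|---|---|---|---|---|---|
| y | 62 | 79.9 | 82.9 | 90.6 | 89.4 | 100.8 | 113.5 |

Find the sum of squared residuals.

SSE = 24.6

x=30: ŷ = 35.6 + 0.9·30 = 62.6; r = 62 − 62.6 = -0.6
x=47: ŷ = 35.6 + 0.9·47 = 77.9; r = 79.9 − 77.9 = 2
x=52: ŷ = 35.6 + 0.9·52 = 82.4; r = 82.9 − 82.4 = 0.5
x=60: ŷ = 35.6 + 0.9·60 = 89.6; r = 90.6 − 89.6 = 1
x=63: ŷ = 35.6 + 0.9·63 = 92.3; r = 89.4 − 92.3 = -2.9
x=75: ŷ = 35.6 + 0.9·75 = 103.1; r = 100.8 − 103.1 = -2.3
x=84: ŷ = 35.6 + 0.9·84 = 111.2; r = 113.5 − 111.2 = 2.3
SSE = 0.36 + 4 + 0.25 + 1 + 8.41 + 5.29 + 5.29 = 24.6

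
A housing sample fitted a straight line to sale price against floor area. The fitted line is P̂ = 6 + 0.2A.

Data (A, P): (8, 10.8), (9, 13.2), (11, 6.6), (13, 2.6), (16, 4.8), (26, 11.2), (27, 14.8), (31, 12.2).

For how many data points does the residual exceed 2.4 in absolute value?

A=8: P̂ = 6 + 0.2·8 = 7.6; r = 10.8 − 7.6 = 3.2
A=9: P̂ = 6 + 0.2·9 = 7.8; r = 13.2 − 7.8 = 5.4
A=11: P̂ = 6 + 0.2·11 = 8.2; r = 6.6 − 8.2 = -1.6
A=13: P̂ = 6 + 0.2·13 = 8.6; r = 2.6 − 8.6 = -6
A=16: P̂ = 6 + 0.2·16 = 9.2; r = 4.8 − 9.2 = -4.4
A=26: P̂ = 6 + 0.2·26 = 11.2; r = 11.2 − 11.2 = 0
A=27: P̂ = 6 + 0.2·27 = 11.4; r = 14.8 − 11.4 = 3.4
A=31: P̂ = 6 + 0.2·31 = 12.2; r = 12.2 − 12.2 = 0
|r| > 2.4: A=8 (|r|=3.2), A=9 (|r|=5.4), A=13 (|r|=6), A=16 (|r|=4.4), A=27 (|r|=3.4) → 5

5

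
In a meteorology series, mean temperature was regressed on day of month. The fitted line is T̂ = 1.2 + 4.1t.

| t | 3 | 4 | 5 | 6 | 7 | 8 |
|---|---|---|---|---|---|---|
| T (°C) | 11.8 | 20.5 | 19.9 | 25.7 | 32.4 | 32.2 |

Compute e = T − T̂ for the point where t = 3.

T̂ = 1.2 + 4.1·3 = 13.5
e = 11.8 − 13.5 = -1.7

e = -1.7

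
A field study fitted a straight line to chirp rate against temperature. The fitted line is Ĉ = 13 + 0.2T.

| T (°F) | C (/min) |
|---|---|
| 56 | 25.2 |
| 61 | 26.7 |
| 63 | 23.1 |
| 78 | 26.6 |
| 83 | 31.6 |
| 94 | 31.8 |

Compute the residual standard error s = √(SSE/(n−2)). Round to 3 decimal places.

T=56: Ĉ = 13 + 0.2·56 = 24.2; e = 25.2 − 24.2 = 1
T=61: Ĉ = 13 + 0.2·61 = 25.2; e = 26.7 − 25.2 = 1.5
T=63: Ĉ = 13 + 0.2·63 = 25.6; e = 23.1 − 25.6 = -2.5
T=78: Ĉ = 13 + 0.2·78 = 28.6; e = 26.6 − 28.6 = -2
T=83: Ĉ = 13 + 0.2·83 = 29.6; e = 31.6 − 29.6 = 2
T=94: Ĉ = 13 + 0.2·94 = 31.8; e = 31.8 − 31.8 = 0
SSE = 1 + 2.25 + 6.25 + 4 + 4 + 0 = 17.5
s = √(17.5/4) = √4.375 ≈ 2.092

s = 2.092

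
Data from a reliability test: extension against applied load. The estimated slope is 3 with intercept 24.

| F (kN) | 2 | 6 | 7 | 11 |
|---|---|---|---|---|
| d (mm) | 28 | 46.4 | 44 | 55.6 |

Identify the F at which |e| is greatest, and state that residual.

F = 6, e = 4.4

F=2: d̂ = 24 + 3·2 = 30; e = 28 − 30 = -2
F=6: d̂ = 24 + 3·6 = 42; e = 46.4 − 42 = 4.4
F=7: d̂ = 24 + 3·7 = 45; e = 44 − 45 = -1
F=11: d̂ = 24 + 3·11 = 57; e = 55.6 − 57 = -1.4
Largest |e| is 4.4 at F = 6, residual 4.4.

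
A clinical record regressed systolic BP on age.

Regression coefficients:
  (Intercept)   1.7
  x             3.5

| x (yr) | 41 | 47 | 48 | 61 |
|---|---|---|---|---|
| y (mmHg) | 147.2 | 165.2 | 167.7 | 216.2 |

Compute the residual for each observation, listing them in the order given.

x=41: ŷ = 1.7 + 3.5·41 = 145.2; e = 147.2 − 145.2 = 2
x=47: ŷ = 1.7 + 3.5·47 = 166.2; e = 165.2 − 166.2 = -1
x=48: ŷ = 1.7 + 3.5·48 = 169.7; e = 167.7 − 169.7 = -2
x=61: ŷ = 1.7 + 3.5·61 = 215.2; e = 216.2 − 215.2 = 1

2, -1, -2, 1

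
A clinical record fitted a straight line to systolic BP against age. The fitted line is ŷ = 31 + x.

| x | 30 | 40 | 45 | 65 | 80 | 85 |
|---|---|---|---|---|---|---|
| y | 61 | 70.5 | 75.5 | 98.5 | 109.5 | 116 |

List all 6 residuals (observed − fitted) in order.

0, -0.5, -0.5, 2.5, -1.5, 0

x=30: ŷ = 31 + 30 = 61; e = 61 − 61 = 0
x=40: ŷ = 31 + 40 = 71; e = 70.5 − 71 = -0.5
x=45: ŷ = 31 + 45 = 76; e = 75.5 − 76 = -0.5
x=65: ŷ = 31 + 65 = 96; e = 98.5 − 96 = 2.5
x=80: ŷ = 31 + 80 = 111; e = 109.5 − 111 = -1.5
x=85: ŷ = 31 + 85 = 116; e = 116 − 116 = 0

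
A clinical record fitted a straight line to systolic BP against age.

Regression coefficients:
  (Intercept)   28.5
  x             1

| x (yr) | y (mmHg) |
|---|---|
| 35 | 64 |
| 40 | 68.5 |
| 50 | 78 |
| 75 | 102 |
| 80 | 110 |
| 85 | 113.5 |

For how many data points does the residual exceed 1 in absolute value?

2

x=35: ŷ = 28.5 + 35 = 63.5; r = 64 − 63.5 = 0.5
x=40: ŷ = 28.5 + 40 = 68.5; r = 68.5 − 68.5 = 0
x=50: ŷ = 28.5 + 50 = 78.5; r = 78 − 78.5 = -0.5
x=75: ŷ = 28.5 + 75 = 103.5; r = 102 − 103.5 = -1.5
x=80: ŷ = 28.5 + 80 = 108.5; r = 110 − 108.5 = 1.5
x=85: ŷ = 28.5 + 85 = 113.5; r = 113.5 − 113.5 = 0
|r| > 1: x=75 (|r|=1.5), x=80 (|r|=1.5) → 2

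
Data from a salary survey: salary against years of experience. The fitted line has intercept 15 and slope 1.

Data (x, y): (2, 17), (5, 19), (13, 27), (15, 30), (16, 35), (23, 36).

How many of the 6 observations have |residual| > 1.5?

2

x=2: ŷ = 15 + 2 = 17; r = 17 − 17 = 0
x=5: ŷ = 15 + 5 = 20; r = 19 − 20 = -1
x=13: ŷ = 15 + 13 = 28; r = 27 − 28 = -1
x=15: ŷ = 15 + 15 = 30; r = 30 − 30 = 0
x=16: ŷ = 15 + 16 = 31; r = 35 − 31 = 4
x=23: ŷ = 15 + 23 = 38; r = 36 − 38 = -2
|r| > 1.5: x=16 (|r|=4), x=23 (|r|=2) → 2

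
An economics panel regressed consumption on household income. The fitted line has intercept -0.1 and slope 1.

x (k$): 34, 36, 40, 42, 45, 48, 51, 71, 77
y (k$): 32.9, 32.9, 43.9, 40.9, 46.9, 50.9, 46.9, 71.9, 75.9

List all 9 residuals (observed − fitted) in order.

-1, -3, 4, -1, 2, 3, -4, 1, -1

x=34: ŷ = -0.1 + 34 = 33.9; e = 32.9 − 33.9 = -1
x=36: ŷ = -0.1 + 36 = 35.9; e = 32.9 − 35.9 = -3
x=40: ŷ = -0.1 + 40 = 39.9; e = 43.9 − 39.9 = 4
x=42: ŷ = -0.1 + 42 = 41.9; e = 40.9 − 41.9 = -1
x=45: ŷ = -0.1 + 45 = 44.9; e = 46.9 − 44.9 = 2
x=48: ŷ = -0.1 + 48 = 47.9; e = 50.9 − 47.9 = 3
x=51: ŷ = -0.1 + 51 = 50.9; e = 46.9 − 50.9 = -4
x=71: ŷ = -0.1 + 71 = 70.9; e = 71.9 − 70.9 = 1
x=77: ŷ = -0.1 + 77 = 76.9; e = 75.9 − 76.9 = -1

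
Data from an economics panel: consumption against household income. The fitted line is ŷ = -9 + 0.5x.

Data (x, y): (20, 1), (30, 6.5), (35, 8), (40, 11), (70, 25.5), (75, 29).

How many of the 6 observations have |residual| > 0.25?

x=20: ŷ = -9 + 0.5·20 = 1; e = 1 − 1 = 0
x=30: ŷ = -9 + 0.5·30 = 6; e = 6.5 − 6 = 0.5
x=35: ŷ = -9 + 0.5·35 = 8.5; e = 8 − 8.5 = -0.5
x=40: ŷ = -9 + 0.5·40 = 11; e = 11 − 11 = 0
x=70: ŷ = -9 + 0.5·70 = 26; e = 25.5 − 26 = -0.5
x=75: ŷ = -9 + 0.5·75 = 28.5; e = 29 − 28.5 = 0.5
|e| > 0.25: x=30 (|e|=0.5), x=35 (|e|=0.5), x=70 (|e|=0.5), x=75 (|e|=0.5) → 4

4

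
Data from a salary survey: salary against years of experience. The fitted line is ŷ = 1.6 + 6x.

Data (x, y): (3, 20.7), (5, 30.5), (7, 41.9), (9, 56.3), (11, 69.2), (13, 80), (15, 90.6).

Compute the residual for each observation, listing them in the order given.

x=3: ŷ = 1.6 + 6·3 = 19.6; r = 20.7 − 19.6 = 1.1
x=5: ŷ = 1.6 + 6·5 = 31.6; r = 30.5 − 31.6 = -1.1
x=7: ŷ = 1.6 + 6·7 = 43.6; r = 41.9 − 43.6 = -1.7
x=9: ŷ = 1.6 + 6·9 = 55.6; r = 56.3 − 55.6 = 0.7
x=11: ŷ = 1.6 + 6·11 = 67.6; r = 69.2 − 67.6 = 1.6
x=13: ŷ = 1.6 + 6·13 = 79.6; r = 80 − 79.6 = 0.4
x=15: ŷ = 1.6 + 6·15 = 91.6; r = 90.6 − 91.6 = -1

1.1, -1.1, -1.7, 0.7, 1.6, 0.4, -1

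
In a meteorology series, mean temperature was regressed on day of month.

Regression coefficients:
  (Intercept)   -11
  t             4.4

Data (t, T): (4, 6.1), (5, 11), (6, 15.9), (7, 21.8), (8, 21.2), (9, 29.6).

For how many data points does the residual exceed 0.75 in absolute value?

3

t=4: ŷ = -11 + 4.4·4 = 6.6; e = 6.1 − 6.6 = -0.5
t=5: ŷ = -11 + 4.4·5 = 11; e = 11 − 11 = 0
t=6: ŷ = -11 + 4.4·6 = 15.4; e = 15.9 − 15.4 = 0.5
t=7: ŷ = -11 + 4.4·7 = 19.8; e = 21.8 − 19.8 = 2
t=8: ŷ = -11 + 4.4·8 = 24.2; e = 21.2 − 24.2 = -3
t=9: ŷ = -11 + 4.4·9 = 28.6; e = 29.6 − 28.6 = 1
|e| > 0.75: t=7 (|e|=2), t=8 (|e|=3), t=9 (|e|=1) → 3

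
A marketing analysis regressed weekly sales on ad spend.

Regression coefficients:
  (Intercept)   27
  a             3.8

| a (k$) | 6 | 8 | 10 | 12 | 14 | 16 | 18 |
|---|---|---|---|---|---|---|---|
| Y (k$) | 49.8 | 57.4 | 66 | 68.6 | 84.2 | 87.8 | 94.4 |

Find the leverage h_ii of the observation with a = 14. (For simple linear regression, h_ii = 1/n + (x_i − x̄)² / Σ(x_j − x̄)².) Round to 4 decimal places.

h = 0.1786

ā = (6 + 8 + 10 + 12 + 14 + 16 + 18)/7 = 12
Σ(a − ā)² = 36 + 16 + 4 + 0 + 4 + 16 + 36 = 112
h = 1/7 + (2)²/112 = 0.142857 + 0.0357143 = 0.1786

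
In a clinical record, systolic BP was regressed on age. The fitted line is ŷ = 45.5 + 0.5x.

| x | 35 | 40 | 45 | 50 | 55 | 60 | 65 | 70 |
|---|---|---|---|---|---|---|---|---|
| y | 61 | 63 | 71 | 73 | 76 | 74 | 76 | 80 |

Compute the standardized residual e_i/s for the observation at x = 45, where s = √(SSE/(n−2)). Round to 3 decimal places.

1.148

x=35: ŷ = 45.5 + 0.5·35 = 63; e = 61 − 63 = -2
x=40: ŷ = 45.5 + 0.5·40 = 65.5; e = 63 − 65.5 = -2.5
x=45: ŷ = 45.5 + 0.5·45 = 68; e = 71 − 68 = 3
x=50: ŷ = 45.5 + 0.5·50 = 70.5; e = 73 − 70.5 = 2.5
x=55: ŷ = 45.5 + 0.5·55 = 73; e = 76 − 73 = 3
x=60: ŷ = 45.5 + 0.5·60 = 75.5; e = 74 − 75.5 = -1.5
x=65: ŷ = 45.5 + 0.5·65 = 78; e = 76 − 78 = -2
x=70: ŷ = 45.5 + 0.5·70 = 80.5; e = 80 − 80.5 = -0.5
SSE = 4 + 6.25 + 9 + 6.25 + 9 + 2.25 + 4 + 0.25 = 41
s = √(41/6) = 2.61406
e/s = 3 / 2.61406 = 1.148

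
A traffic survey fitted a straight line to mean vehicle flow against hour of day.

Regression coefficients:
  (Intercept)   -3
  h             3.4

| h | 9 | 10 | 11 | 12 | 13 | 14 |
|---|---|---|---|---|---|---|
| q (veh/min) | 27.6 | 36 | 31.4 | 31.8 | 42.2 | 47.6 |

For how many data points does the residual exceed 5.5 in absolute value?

h=9: ŷ = -3 + 3.4·9 = 27.6; e = 27.6 − 27.6 = 0
h=10: ŷ = -3 + 3.4·10 = 31; e = 36 − 31 = 5
h=11: ŷ = -3 + 3.4·11 = 34.4; e = 31.4 − 34.4 = -3
h=12: ŷ = -3 + 3.4·12 = 37.8; e = 31.8 − 37.8 = -6
h=13: ŷ = -3 + 3.4·13 = 41.2; e = 42.2 − 41.2 = 1
h=14: ŷ = -3 + 3.4·14 = 44.6; e = 47.6 − 44.6 = 3
|e| > 5.5: h=12 (|e|=6) → 1

1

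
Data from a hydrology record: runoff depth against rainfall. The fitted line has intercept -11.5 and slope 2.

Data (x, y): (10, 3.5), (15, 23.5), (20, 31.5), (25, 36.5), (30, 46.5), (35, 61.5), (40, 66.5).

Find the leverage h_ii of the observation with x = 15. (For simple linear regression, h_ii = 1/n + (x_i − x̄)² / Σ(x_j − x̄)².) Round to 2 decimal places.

h = 0.29

x̄ = (10 + 15 + 20 + 25 + 30 + 35 + 40)/7 = 25
Σ(x − x̄)² = 225 + 100 + 25 + 0 + 25 + 100 + 225 = 700
h = 1/7 + (-10)²/700 = 0.142857 + 0.142857 = 0.29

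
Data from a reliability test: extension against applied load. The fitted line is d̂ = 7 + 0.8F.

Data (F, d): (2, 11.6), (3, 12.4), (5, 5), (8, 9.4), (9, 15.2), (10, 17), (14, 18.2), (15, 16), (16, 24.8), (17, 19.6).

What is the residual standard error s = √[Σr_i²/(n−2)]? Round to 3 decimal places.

F=2: d̂ = 7 + 0.8·2 = 8.6; r = 11.6 − 8.6 = 3
F=3: d̂ = 7 + 0.8·3 = 9.4; r = 12.4 − 9.4 = 3
F=5: d̂ = 7 + 0.8·5 = 11; r = 5 − 11 = -6
F=8: d̂ = 7 + 0.8·8 = 13.4; r = 9.4 − 13.4 = -4
F=9: d̂ = 7 + 0.8·9 = 14.2; r = 15.2 − 14.2 = 1
F=10: d̂ = 7 + 0.8·10 = 15; r = 17 − 15 = 2
F=14: d̂ = 7 + 0.8·14 = 18.2; r = 18.2 − 18.2 = 0
F=15: d̂ = 7 + 0.8·15 = 19; r = 16 − 19 = -3
F=16: d̂ = 7 + 0.8·16 = 19.8; r = 24.8 − 19.8 = 5
F=17: d̂ = 7 + 0.8·17 = 20.6; r = 19.6 − 20.6 = -1
SSE = 9 + 9 + 36 + 16 + 1 + 4 + 0 + 9 + 25 + 1 = 110
s = √(110/8) = √13.75 ≈ 3.708

s = 3.708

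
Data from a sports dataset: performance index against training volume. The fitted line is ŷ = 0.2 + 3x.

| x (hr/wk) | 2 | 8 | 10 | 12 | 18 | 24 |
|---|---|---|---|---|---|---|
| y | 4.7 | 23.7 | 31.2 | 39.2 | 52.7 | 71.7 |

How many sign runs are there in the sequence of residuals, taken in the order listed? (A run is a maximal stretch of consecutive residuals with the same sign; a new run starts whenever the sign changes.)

3 runs

x=2: ŷ = 0.2 + 3·2 = 6.2; r = 4.7 − 6.2 = -1.5
x=8: ŷ = 0.2 + 3·8 = 24.2; r = 23.7 − 24.2 = -0.5
x=10: ŷ = 0.2 + 3·10 = 30.2; r = 31.2 − 30.2 = 1
x=12: ŷ = 0.2 + 3·12 = 36.2; r = 39.2 − 36.2 = 3
x=18: ŷ = 0.2 + 3·18 = 54.2; r = 52.7 − 54.2 = -1.5
x=24: ŷ = 0.2 + 3·24 = 72.2; r = 71.7 − 72.2 = -0.5
Signs: − − + + − −
Runs: −×2, +×2, −×2 → 3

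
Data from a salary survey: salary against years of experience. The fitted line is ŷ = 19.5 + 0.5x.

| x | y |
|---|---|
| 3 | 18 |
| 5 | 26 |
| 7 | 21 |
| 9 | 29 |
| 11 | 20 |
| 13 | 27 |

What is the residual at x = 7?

ŷ = 19.5 + 0.5·7 = 23
e = 21 − 23 = -2

e = -2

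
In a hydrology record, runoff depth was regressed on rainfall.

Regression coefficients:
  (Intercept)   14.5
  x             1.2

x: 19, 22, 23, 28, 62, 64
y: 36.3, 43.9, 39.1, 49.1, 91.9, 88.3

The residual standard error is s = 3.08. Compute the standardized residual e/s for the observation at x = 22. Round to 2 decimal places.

0.97

ŷ = 14.5 + 1.2·22 = 40.9
e = 43.9 − 40.9 = 3
e/s = 3 / 3.08 = 0.97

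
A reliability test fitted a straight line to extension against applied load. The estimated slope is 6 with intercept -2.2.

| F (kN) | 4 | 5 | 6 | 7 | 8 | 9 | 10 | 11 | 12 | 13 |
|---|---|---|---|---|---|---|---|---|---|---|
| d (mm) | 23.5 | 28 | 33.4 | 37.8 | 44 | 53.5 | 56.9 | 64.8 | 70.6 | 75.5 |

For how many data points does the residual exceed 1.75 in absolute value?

F=4: ŷ = -2.2 + 6·4 = 21.8; e = 23.5 − 21.8 = 1.7
F=5: ŷ = -2.2 + 6·5 = 27.8; e = 28 − 27.8 = 0.2
F=6: ŷ = -2.2 + 6·6 = 33.8; e = 33.4 − 33.8 = -0.4
F=7: ŷ = -2.2 + 6·7 = 39.8; e = 37.8 − 39.8 = -2
F=8: ŷ = -2.2 + 6·8 = 45.8; e = 44 − 45.8 = -1.8
F=9: ŷ = -2.2 + 6·9 = 51.8; e = 53.5 − 51.8 = 1.7
F=10: ŷ = -2.2 + 6·10 = 57.8; e = 56.9 − 57.8 = -0.9
F=11: ŷ = -2.2 + 6·11 = 63.8; e = 64.8 − 63.8 = 1
F=12: ŷ = -2.2 + 6·12 = 69.8; e = 70.6 − 69.8 = 0.8
F=13: ŷ = -2.2 + 6·13 = 75.8; e = 75.5 − 75.8 = -0.3
|e| > 1.75: F=7 (|e|=2), F=8 (|e|=1.8) → 2

2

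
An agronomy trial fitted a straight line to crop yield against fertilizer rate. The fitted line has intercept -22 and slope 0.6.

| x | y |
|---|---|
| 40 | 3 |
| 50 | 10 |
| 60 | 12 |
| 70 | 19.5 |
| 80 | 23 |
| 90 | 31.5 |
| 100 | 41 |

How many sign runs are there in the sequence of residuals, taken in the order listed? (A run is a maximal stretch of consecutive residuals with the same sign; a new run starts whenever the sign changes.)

x=40: ŷ = -22 + 0.6·40 = 2; e = 3 − 2 = 1
x=50: ŷ = -22 + 0.6·50 = 8; e = 10 − 8 = 2
x=60: ŷ = -22 + 0.6·60 = 14; e = 12 − 14 = -2
x=70: ŷ = -22 + 0.6·70 = 20; e = 19.5 − 20 = -0.5
x=80: ŷ = -22 + 0.6·80 = 26; e = 23 − 26 = -3
x=90: ŷ = -22 + 0.6·90 = 32; e = 31.5 − 32 = -0.5
x=100: ŷ = -22 + 0.6·100 = 38; e = 41 − 38 = 3
Signs: + + − − − − +
Runs: +×2, −×4, +×1 → 3

3 runs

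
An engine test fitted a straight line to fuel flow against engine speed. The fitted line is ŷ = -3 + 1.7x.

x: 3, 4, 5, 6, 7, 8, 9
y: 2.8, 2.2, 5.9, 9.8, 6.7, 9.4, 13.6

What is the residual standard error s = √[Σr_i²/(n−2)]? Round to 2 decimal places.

s = 1.89

x=3: ŷ = -3 + 1.7·3 = 2.1; r = 2.8 − 2.1 = 0.7
x=4: ŷ = -3 + 1.7·4 = 3.8; r = 2.2 − 3.8 = -1.6
x=5: ŷ = -3 + 1.7·5 = 5.5; r = 5.9 − 5.5 = 0.4
x=6: ŷ = -3 + 1.7·6 = 7.2; r = 9.8 − 7.2 = 2.6
x=7: ŷ = -3 + 1.7·7 = 8.9; r = 6.7 − 8.9 = -2.2
x=8: ŷ = -3 + 1.7·8 = 10.6; r = 9.4 − 10.6 = -1.2
x=9: ŷ = -3 + 1.7·9 = 12.3; r = 13.6 − 12.3 = 1.3
SSE = 0.49 + 2.56 + 0.16 + 6.76 + 4.84 + 1.44 + 1.69 = 17.94
s = √(17.94/5) = √3.588 ≈ 1.89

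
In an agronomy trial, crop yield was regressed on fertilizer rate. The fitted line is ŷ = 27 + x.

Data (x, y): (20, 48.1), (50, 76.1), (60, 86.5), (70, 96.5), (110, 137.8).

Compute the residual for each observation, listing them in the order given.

x=20: ŷ = 27 + 20 = 47; r = 48.1 − 47 = 1.1
x=50: ŷ = 27 + 50 = 77; r = 76.1 − 77 = -0.9
x=60: ŷ = 27 + 60 = 87; r = 86.5 − 87 = -0.5
x=70: ŷ = 27 + 70 = 97; r = 96.5 − 97 = -0.5
x=110: ŷ = 27 + 110 = 137; r = 137.8 − 137 = 0.8

1.1, -0.9, -0.5, -0.5, 0.8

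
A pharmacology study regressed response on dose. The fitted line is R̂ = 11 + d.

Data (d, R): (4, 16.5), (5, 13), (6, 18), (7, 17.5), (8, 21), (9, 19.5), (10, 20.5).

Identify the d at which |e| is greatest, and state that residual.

d=4: R̂ = 11 + 4 = 15; e = 16.5 − 15 = 1.5
d=5: R̂ = 11 + 5 = 16; e = 13 − 16 = -3
d=6: R̂ = 11 + 6 = 17; e = 18 − 17 = 1
d=7: R̂ = 11 + 7 = 18; e = 17.5 − 18 = -0.5
d=8: R̂ = 11 + 8 = 19; e = 21 − 19 = 2
d=9: R̂ = 11 + 9 = 20; e = 19.5 − 20 = -0.5
d=10: R̂ = 11 + 10 = 21; e = 20.5 − 21 = -0.5
Largest |e| is 3 at d = 5, residual -3.

d = 5, e = -3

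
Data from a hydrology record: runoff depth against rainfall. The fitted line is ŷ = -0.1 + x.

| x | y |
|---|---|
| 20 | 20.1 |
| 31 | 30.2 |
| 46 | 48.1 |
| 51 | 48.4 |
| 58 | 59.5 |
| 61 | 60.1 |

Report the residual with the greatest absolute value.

e = -2.5

x=20: ŷ = -0.1 + 20 = 19.9; e = 20.1 − 19.9 = 0.2
x=31: ŷ = -0.1 + 31 = 30.9; e = 30.2 − 30.9 = -0.7
x=46: ŷ = -0.1 + 46 = 45.9; e = 48.1 − 45.9 = 2.2
x=51: ŷ = -0.1 + 51 = 50.9; e = 48.4 − 50.9 = -2.5
x=58: ŷ = -0.1 + 58 = 57.9; e = 59.5 − 57.9 = 1.6
x=61: ŷ = -0.1 + 61 = 60.9; e = 60.1 − 60.9 = -0.8
Largest |e| is 2.5 at x = 51, residual -2.5.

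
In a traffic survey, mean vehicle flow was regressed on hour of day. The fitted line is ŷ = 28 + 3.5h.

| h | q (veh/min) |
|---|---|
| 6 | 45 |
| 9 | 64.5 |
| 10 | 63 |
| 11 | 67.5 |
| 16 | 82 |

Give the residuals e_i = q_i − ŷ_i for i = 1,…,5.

h=6: ŷ = 28 + 3.5·6 = 49; e = 45 − 49 = -4
h=9: ŷ = 28 + 3.5·9 = 59.5; e = 64.5 − 59.5 = 5
h=10: ŷ = 28 + 3.5·10 = 63; e = 63 − 63 = 0
h=11: ŷ = 28 + 3.5·11 = 66.5; e = 67.5 − 66.5 = 1
h=16: ŷ = 28 + 3.5·16 = 84; e = 82 − 84 = -2

-4, 5, 0, 1, -2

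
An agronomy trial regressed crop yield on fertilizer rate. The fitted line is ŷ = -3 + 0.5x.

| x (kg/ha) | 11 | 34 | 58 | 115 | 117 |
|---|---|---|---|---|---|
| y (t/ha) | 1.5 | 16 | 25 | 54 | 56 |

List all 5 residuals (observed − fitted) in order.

-1, 2, -1, -0.5, 0.5

x=11: ŷ = -3 + 0.5·11 = 2.5; r = 1.5 − 2.5 = -1
x=34: ŷ = -3 + 0.5·34 = 14; r = 16 − 14 = 2
x=58: ŷ = -3 + 0.5·58 = 26; r = 25 − 26 = -1
x=115: ŷ = -3 + 0.5·115 = 54.5; r = 54 − 54.5 = -0.5
x=117: ŷ = -3 + 0.5·117 = 55.5; r = 56 − 55.5 = 0.5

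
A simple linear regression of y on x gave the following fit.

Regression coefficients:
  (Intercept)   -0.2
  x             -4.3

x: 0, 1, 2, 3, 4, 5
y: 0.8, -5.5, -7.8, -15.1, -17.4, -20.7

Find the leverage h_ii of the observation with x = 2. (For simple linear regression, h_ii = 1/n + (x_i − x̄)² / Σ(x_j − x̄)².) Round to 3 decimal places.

x̄ = (0 + 1 + 2 + 3 + 4 + 5)/6 = 2.5
Σ(x − x̄)² = 6.25 + 2.25 + 0.25 + 0.25 + 2.25 + 6.25 = 17.5
h = 1/6 + (-0.5)²/17.5 = 0.166667 + 0.0142857 = 0.181

h = 0.181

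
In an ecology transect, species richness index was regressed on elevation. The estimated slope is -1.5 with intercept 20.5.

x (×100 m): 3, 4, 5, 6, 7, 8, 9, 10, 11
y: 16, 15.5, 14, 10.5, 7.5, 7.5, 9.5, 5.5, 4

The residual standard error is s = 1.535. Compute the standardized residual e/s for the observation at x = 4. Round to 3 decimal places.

0.651

ŷ = 20.5 − 1.5·4 = 14.5
e = 15.5 − 14.5 = 1
e/s = 1 / 1.535 = 0.651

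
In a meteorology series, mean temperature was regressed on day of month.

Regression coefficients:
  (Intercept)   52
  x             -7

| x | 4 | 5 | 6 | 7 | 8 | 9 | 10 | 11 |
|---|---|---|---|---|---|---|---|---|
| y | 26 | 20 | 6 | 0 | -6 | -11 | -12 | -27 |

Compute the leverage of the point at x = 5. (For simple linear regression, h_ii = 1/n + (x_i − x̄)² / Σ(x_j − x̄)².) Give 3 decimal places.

h = 0.274

x̄ = (4 + 5 + 6 + 7 + 8 + 9 + 10 + 11)/8 = 7.5
Σ(x − x̄)² = 12.25 + 6.25 + 2.25 + 0.25 + 0.25 + 2.25 + 6.25 + 12.25 = 42
h = 1/8 + (-2.5)²/42 = 0.125 + 0.14881 = 0.274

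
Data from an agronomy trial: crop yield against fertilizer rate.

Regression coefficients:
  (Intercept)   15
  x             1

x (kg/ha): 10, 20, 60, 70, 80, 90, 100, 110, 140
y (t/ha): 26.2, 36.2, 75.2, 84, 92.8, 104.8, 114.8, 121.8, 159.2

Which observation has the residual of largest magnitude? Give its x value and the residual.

x=10: ŷ = 15 + 10 = 25; e = 26.2 − 25 = 1.2
x=20: ŷ = 15 + 20 = 35; e = 36.2 − 35 = 1.2
x=60: ŷ = 15 + 60 = 75; e = 75.2 − 75 = 0.2
x=70: ŷ = 15 + 70 = 85; e = 84 − 85 = -1
x=80: ŷ = 15 + 80 = 95; e = 92.8 − 95 = -2.2
x=90: ŷ = 15 + 90 = 105; e = 104.8 − 105 = -0.2
x=100: ŷ = 15 + 100 = 115; e = 114.8 − 115 = -0.2
x=110: ŷ = 15 + 110 = 125; e = 121.8 − 125 = -3.2
x=140: ŷ = 15 + 140 = 155; e = 159.2 − 155 = 4.2
Largest |e| is 4.2 at x = 140, residual 4.2.

x = 140, e = 4.2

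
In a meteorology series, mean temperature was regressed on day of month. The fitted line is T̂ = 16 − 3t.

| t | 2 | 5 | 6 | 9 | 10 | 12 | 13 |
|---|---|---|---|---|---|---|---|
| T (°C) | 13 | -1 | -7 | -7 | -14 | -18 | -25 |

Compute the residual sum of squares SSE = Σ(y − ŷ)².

SSE = 62

t=2: T̂ = 16 − 3·2 = 10; e = 13 − 10 = 3
t=5: T̂ = 16 − 3·5 = 1; e = -1 − 1 = -2
t=6: T̂ = 16 − 3·6 = -2; e = -7 − (-2) = -5
t=9: T̂ = 16 − 3·9 = -11; e = -7 − (-11) = 4
t=10: T̂ = 16 − 3·10 = -14; e = -14 − (-14) = 0
t=12: T̂ = 16 − 3·12 = -20; e = -18 − (-20) = 2
t=13: T̂ = 16 − 3·13 = -23; e = -25 − (-23) = -2
SSE = 9 + 4 + 25 + 16 + 0 + 4 + 4 = 62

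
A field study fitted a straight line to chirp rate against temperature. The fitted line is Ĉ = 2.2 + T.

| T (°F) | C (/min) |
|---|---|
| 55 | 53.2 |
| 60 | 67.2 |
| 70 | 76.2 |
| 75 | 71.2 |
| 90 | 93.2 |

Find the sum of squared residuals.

SSE = 94

T=55: Ĉ = 2.2 + 55 = 57.2; e = 53.2 − 57.2 = -4
T=60: Ĉ = 2.2 + 60 = 62.2; e = 67.2 − 62.2 = 5
T=70: Ĉ = 2.2 + 70 = 72.2; e = 76.2 − 72.2 = 4
T=75: Ĉ = 2.2 + 75 = 77.2; e = 71.2 − 77.2 = -6
T=90: Ĉ = 2.2 + 90 = 92.2; e = 93.2 − 92.2 = 1
SSE = 16 + 25 + 16 + 36 + 1 = 94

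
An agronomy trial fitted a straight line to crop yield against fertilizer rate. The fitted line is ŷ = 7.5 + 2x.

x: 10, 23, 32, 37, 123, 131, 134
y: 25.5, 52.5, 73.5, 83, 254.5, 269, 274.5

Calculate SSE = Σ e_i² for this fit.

SSE = 13.5

x=10: ŷ = 7.5 + 2·10 = 27.5; e = 25.5 − 27.5 = -2
x=23: ŷ = 7.5 + 2·23 = 53.5; e = 52.5 − 53.5 = -1
x=32: ŷ = 7.5 + 2·32 = 71.5; e = 73.5 − 71.5 = 2
x=37: ŷ = 7.5 + 2·37 = 81.5; e = 83 − 81.5 = 1.5
x=123: ŷ = 7.5 + 2·123 = 253.5; e = 254.5 − 253.5 = 1
x=131: ŷ = 7.5 + 2·131 = 269.5; e = 269 − 269.5 = -0.5
x=134: ŷ = 7.5 + 2·134 = 275.5; e = 274.5 − 275.5 = -1
SSE = 4 + 1 + 4 + 2.25 + 1 + 0.25 + 1 = 13.5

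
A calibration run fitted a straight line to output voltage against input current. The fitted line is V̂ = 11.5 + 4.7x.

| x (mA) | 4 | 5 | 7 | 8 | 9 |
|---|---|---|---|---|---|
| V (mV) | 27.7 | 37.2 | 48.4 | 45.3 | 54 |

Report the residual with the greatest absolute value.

r = 4

x=4: V̂ = 11.5 + 4.7·4 = 30.3; r = 27.7 − 30.3 = -2.6
x=5: V̂ = 11.5 + 4.7·5 = 35; r = 37.2 − 35 = 2.2
x=7: V̂ = 11.5 + 4.7·7 = 44.4; r = 48.4 − 44.4 = 4
x=8: V̂ = 11.5 + 4.7·8 = 49.1; r = 45.3 − 49.1 = -3.8
x=9: V̂ = 11.5 + 4.7·9 = 53.8; r = 54 − 53.8 = 0.2
Largest |r| is 4 at x = 7, residual 4.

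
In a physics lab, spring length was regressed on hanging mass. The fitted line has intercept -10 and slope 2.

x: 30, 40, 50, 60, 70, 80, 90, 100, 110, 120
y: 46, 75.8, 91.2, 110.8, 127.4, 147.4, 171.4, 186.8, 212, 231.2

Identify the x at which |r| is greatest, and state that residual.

x=30: ŷ = -10 + 2·30 = 50; r = 46 − 50 = -4
x=40: ŷ = -10 + 2·40 = 70; r = 75.8 − 70 = 5.8
x=50: ŷ = -10 + 2·50 = 90; r = 91.2 − 90 = 1.2
x=60: ŷ = -10 + 2·60 = 110; r = 110.8 − 110 = 0.8
x=70: ŷ = -10 + 2·70 = 130; r = 127.4 − 130 = -2.6
x=80: ŷ = -10 + 2·80 = 150; r = 147.4 − 150 = -2.6
x=90: ŷ = -10 + 2·90 = 170; r = 171.4 − 170 = 1.4
x=100: ŷ = -10 + 2·100 = 190; r = 186.8 − 190 = -3.2
x=110: ŷ = -10 + 2·110 = 210; r = 212 − 210 = 2
x=120: ŷ = -10 + 2·120 = 230; r = 231.2 − 230 = 1.2
Largest |r| is 5.8 at x = 40, residual 5.8.

x = 40, r = 5.8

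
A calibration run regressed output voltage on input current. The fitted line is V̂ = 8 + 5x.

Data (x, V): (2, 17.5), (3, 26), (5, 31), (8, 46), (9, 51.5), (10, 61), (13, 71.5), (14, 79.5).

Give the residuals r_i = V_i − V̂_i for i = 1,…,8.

-0.5, 3, -2, -2, -1.5, 3, -1.5, 1.5

x=2: V̂ = 8 + 5·2 = 18; r = 17.5 − 18 = -0.5
x=3: V̂ = 8 + 5·3 = 23; r = 26 − 23 = 3
x=5: V̂ = 8 + 5·5 = 33; r = 31 − 33 = -2
x=8: V̂ = 8 + 5·8 = 48; r = 46 − 48 = -2
x=9: V̂ = 8 + 5·9 = 53; r = 51.5 − 53 = -1.5
x=10: V̂ = 8 + 5·10 = 58; r = 61 − 58 = 3
x=13: V̂ = 8 + 5·13 = 73; r = 71.5 − 73 = -1.5
x=14: V̂ = 8 + 5·14 = 78; r = 79.5 − 78 = 1.5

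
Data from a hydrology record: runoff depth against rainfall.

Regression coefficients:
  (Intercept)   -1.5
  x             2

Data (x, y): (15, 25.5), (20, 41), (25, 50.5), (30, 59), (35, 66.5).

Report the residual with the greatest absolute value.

x=15: ŷ = -1.5 + 2·15 = 28.5; r = 25.5 − 28.5 = -3
x=20: ŷ = -1.5 + 2·20 = 38.5; r = 41 − 38.5 = 2.5
x=25: ŷ = -1.5 + 2·25 = 48.5; r = 50.5 − 48.5 = 2
x=30: ŷ = -1.5 + 2·30 = 58.5; r = 59 − 58.5 = 0.5
x=35: ŷ = -1.5 + 2·35 = 68.5; r = 66.5 − 68.5 = -2
Largest |r| is 3 at x = 15, residual -3.

r = -3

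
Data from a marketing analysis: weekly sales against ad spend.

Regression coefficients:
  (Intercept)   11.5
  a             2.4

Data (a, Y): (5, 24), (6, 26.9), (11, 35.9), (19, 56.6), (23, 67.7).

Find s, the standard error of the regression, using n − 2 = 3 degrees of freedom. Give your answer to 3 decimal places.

a=5: Ŷ = 11.5 + 2.4·5 = 23.5; e = 24 − 23.5 = 0.5
a=6: Ŷ = 11.5 + 2.4·6 = 25.9; e = 26.9 − 25.9 = 1
a=11: Ŷ = 11.5 + 2.4·11 = 37.9; e = 35.9 − 37.9 = -2
a=19: Ŷ = 11.5 + 2.4·19 = 57.1; e = 56.6 − 57.1 = -0.5
a=23: Ŷ = 11.5 + 2.4·23 = 66.7; e = 67.7 − 66.7 = 1
SSE = 0.25 + 1 + 4 + 0.25 + 1 = 6.5
s = √(6.5/3) = √2.16667 ≈ 1.472

s = 1.472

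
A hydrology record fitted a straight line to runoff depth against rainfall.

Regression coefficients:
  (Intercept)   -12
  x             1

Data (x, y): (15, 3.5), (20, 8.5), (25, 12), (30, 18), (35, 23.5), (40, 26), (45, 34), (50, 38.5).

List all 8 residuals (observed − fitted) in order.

0.5, 0.5, -1, 0, 0.5, -2, 1, 0.5

x=15: ŷ = -12 + 15 = 3; r = 3.5 − 3 = 0.5
x=20: ŷ = -12 + 20 = 8; r = 8.5 − 8 = 0.5
x=25: ŷ = -12 + 25 = 13; r = 12 − 13 = -1
x=30: ŷ = -12 + 30 = 18; r = 18 − 18 = 0
x=35: ŷ = -12 + 35 = 23; r = 23.5 − 23 = 0.5
x=40: ŷ = -12 + 40 = 28; r = 26 − 28 = -2
x=45: ŷ = -12 + 45 = 33; r = 34 − 33 = 1
x=50: ŷ = -12 + 50 = 38; r = 38.5 − 38 = 0.5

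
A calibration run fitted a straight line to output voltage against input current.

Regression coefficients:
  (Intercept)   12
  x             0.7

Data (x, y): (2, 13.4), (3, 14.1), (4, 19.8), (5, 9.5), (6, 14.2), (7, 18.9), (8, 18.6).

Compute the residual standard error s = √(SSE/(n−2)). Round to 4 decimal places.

x=2: ŷ = 12 + 0.7·2 = 13.4; e = 13.4 − 13.4 = 0
x=3: ŷ = 12 + 0.7·3 = 14.1; e = 14.1 − 14.1 = 0
x=4: ŷ = 12 + 0.7·4 = 14.8; e = 19.8 − 14.8 = 5
x=5: ŷ = 12 + 0.7·5 = 15.5; e = 9.5 − 15.5 = -6
x=6: ŷ = 12 + 0.7·6 = 16.2; e = 14.2 − 16.2 = -2
x=7: ŷ = 12 + 0.7·7 = 16.9; e = 18.9 − 16.9 = 2
x=8: ŷ = 12 + 0.7·8 = 17.6; e = 18.6 − 17.6 = 1
SSE = 0 + 0 + 25 + 36 + 4 + 4 + 1 = 70
s = √(70/5) = √14 ≈ 3.7417

s = 3.7417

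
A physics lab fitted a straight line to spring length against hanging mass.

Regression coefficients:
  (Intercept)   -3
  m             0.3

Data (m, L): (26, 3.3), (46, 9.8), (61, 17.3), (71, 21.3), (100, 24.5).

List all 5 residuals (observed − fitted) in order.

m=26: L̂ = -3 + 0.3·26 = 4.8; e = 3.3 − 4.8 = -1.5
m=46: L̂ = -3 + 0.3·46 = 10.8; e = 9.8 − 10.8 = -1
m=61: L̂ = -3 + 0.3·61 = 15.3; e = 17.3 − 15.3 = 2
m=71: L̂ = -3 + 0.3·71 = 18.3; e = 21.3 − 18.3 = 3
m=100: L̂ = -3 + 0.3·100 = 27; e = 24.5 − 27 = -2.5

-1.5, -1, 2, 3, -2.5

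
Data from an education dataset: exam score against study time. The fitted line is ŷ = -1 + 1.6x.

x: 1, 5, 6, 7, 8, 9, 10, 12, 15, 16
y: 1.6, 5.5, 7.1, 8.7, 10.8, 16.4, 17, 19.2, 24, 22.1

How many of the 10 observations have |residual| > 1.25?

6

x=1: ŷ = -1 + 1.6·1 = 0.6; r = 1.6 − 0.6 = 1
x=5: ŷ = -1 + 1.6·5 = 7; r = 5.5 − 7 = -1.5
x=6: ŷ = -1 + 1.6·6 = 8.6; r = 7.1 − 8.6 = -1.5
x=7: ŷ = -1 + 1.6·7 = 10.2; r = 8.7 − 10.2 = -1.5
x=8: ŷ = -1 + 1.6·8 = 11.8; r = 10.8 − 11.8 = -1
x=9: ŷ = -1 + 1.6·9 = 13.4; r = 16.4 − 13.4 = 3
x=10: ŷ = -1 + 1.6·10 = 15; r = 17 − 15 = 2
x=12: ŷ = -1 + 1.6·12 = 18.2; r = 19.2 − 18.2 = 1
x=15: ŷ = -1 + 1.6·15 = 23; r = 24 − 23 = 1
x=16: ŷ = -1 + 1.6·16 = 24.6; r = 22.1 − 24.6 = -2.5
|r| > 1.25: x=5 (|r|=1.5), x=6 (|r|=1.5), x=7 (|r|=1.5), x=9 (|r|=3), x=10 (|r|=2), x=16 (|r|=2.5) → 6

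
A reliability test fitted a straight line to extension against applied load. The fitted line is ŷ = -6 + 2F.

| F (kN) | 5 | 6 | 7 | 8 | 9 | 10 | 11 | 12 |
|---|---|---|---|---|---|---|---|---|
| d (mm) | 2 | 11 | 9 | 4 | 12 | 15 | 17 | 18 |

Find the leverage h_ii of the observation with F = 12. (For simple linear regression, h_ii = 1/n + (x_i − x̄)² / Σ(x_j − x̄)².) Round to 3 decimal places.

F̄ = (5 + 6 + 7 + 8 + 9 + 10 + 11 + 12)/8 = 8.5
Σ(F − F̄)² = 12.25 + 6.25 + 2.25 + 0.25 + 0.25 + 2.25 + 6.25 + 12.25 = 42
h = 1/8 + (3.5)²/42 = 0.125 + 0.291667 = 0.417

h = 0.417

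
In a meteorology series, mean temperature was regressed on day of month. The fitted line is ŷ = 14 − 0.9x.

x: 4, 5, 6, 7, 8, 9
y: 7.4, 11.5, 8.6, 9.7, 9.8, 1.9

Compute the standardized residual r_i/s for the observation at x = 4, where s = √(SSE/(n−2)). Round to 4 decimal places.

-0.9258

x=4: ŷ = 14 − 0.9·4 = 10.4; r = 7.4 − 10.4 = -3
x=5: ŷ = 14 − 0.9·5 = 9.5; r = 11.5 − 9.5 = 2
x=6: ŷ = 14 − 0.9·6 = 8.6; r = 8.6 − 8.6 = 0
x=7: ŷ = 14 − 0.9·7 = 7.7; r = 9.7 − 7.7 = 2
x=8: ŷ = 14 − 0.9·8 = 6.8; r = 9.8 − 6.8 = 3
x=9: ŷ = 14 − 0.9·9 = 5.9; r = 1.9 − 5.9 = -4
SSE = 9 + 4 + 0 + 4 + 9 + 16 = 42
s = √(42/4) = 3.24037
r/s = -3 / 3.24037 = -0.9258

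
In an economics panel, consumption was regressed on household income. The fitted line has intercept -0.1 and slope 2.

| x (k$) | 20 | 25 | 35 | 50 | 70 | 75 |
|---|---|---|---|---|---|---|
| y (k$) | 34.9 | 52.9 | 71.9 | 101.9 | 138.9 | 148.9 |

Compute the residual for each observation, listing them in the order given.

-5, 3, 2, 2, -1, -1

x=20: ŷ = -0.1 + 2·20 = 39.9; e = 34.9 − 39.9 = -5
x=25: ŷ = -0.1 + 2·25 = 49.9; e = 52.9 − 49.9 = 3
x=35: ŷ = -0.1 + 2·35 = 69.9; e = 71.9 − 69.9 = 2
x=50: ŷ = -0.1 + 2·50 = 99.9; e = 101.9 − 99.9 = 2
x=70: ŷ = -0.1 + 2·70 = 139.9; e = 138.9 − 139.9 = -1
x=75: ŷ = -0.1 + 2·75 = 149.9; e = 148.9 − 149.9 = -1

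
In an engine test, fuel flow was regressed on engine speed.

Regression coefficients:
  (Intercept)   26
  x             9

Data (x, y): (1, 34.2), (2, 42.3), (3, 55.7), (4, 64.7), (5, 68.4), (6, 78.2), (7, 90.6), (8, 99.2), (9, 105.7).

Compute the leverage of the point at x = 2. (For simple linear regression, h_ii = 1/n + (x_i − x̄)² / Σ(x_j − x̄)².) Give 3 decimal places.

h = 0.261

x̄ = (1 + 2 + 3 + 4 + 5 + 6 + 7 + 8 + 9)/9 = 5
Σ(x − x̄)² = 16 + 9 + 4 + 1 + 0 + 1 + 4 + 9 + 16 = 60
h = 1/9 + (-3)²/60 = 0.111111 + 0.15 = 0.261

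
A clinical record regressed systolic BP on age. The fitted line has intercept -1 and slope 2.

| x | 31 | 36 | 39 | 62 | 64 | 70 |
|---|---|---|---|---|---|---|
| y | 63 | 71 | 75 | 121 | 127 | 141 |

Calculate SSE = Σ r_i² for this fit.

SSE = 16

x=31: ŷ = -1 + 2·31 = 61; r = 63 − 61 = 2
x=36: ŷ = -1 + 2·36 = 71; r = 71 − 71 = 0
x=39: ŷ = -1 + 2·39 = 77; r = 75 − 77 = -2
x=62: ŷ = -1 + 2·62 = 123; r = 121 − 123 = -2
x=64: ŷ = -1 + 2·64 = 127; r = 127 − 127 = 0
x=70: ŷ = -1 + 2·70 = 139; r = 141 − 139 = 2
SSE = 4 + 0 + 4 + 4 + 0 + 4 = 16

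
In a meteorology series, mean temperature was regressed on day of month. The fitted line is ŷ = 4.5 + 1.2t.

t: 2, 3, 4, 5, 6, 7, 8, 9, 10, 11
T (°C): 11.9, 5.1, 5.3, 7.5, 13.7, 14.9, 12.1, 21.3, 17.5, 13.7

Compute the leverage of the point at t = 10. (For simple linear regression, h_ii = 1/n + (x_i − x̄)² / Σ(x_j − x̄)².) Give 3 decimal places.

t̄ = (2 + 3 + 4 + 5 + 6 + 7 + 8 + 9 + 10 + 11)/10 = 6.5
Σ(t − t̄)² = 20.25 + 12.25 + 6.25 + 2.25 + 0.25 + 0.25 + 2.25 + 6.25 + 12.25 + 20.25 = 82.5
h = 1/10 + (3.5)²/82.5 = 0.1 + 0.148485 = 0.248

h = 0.248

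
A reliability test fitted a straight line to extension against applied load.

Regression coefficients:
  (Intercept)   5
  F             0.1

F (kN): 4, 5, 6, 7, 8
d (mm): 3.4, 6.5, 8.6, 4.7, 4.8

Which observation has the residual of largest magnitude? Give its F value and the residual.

F = 6, e = 3

F=4: ŷ = 5 + 0.1·4 = 5.4; e = 3.4 − 5.4 = -2
F=5: ŷ = 5 + 0.1·5 = 5.5; e = 6.5 − 5.5 = 1
F=6: ŷ = 5 + 0.1·6 = 5.6; e = 8.6 − 5.6 = 3
F=7: ŷ = 5 + 0.1·7 = 5.7; e = 4.7 − 5.7 = -1
F=8: ŷ = 5 + 0.1·8 = 5.8; e = 4.8 − 5.8 = -1
Largest |e| is 3 at F = 6, residual 3.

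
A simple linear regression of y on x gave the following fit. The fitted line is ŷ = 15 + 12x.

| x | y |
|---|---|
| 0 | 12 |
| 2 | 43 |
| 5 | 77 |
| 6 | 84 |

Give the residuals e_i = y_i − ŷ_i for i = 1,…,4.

-3, 4, 2, -3

x=0: ŷ = 15 + 12·0 = 15; e = 12 − 15 = -3
x=2: ŷ = 15 + 12·2 = 39; e = 43 − 39 = 4
x=5: ŷ = 15 + 12·5 = 75; e = 77 − 75 = 2
x=6: ŷ = 15 + 12·6 = 87; e = 84 − 87 = -3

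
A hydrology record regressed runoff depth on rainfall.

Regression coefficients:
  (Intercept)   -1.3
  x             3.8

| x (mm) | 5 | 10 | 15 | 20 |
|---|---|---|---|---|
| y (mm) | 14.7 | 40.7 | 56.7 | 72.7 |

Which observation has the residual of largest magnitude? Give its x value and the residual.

x = 10, r = 4

x=5: ŷ = -1.3 + 3.8·5 = 17.7; r = 14.7 − 17.7 = -3
x=10: ŷ = -1.3 + 3.8·10 = 36.7; r = 40.7 − 36.7 = 4
x=15: ŷ = -1.3 + 3.8·15 = 55.7; r = 56.7 − 55.7 = 1
x=20: ŷ = -1.3 + 3.8·20 = 74.7; r = 72.7 − 74.7 = -2
Largest |r| is 4 at x = 10, residual 4.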